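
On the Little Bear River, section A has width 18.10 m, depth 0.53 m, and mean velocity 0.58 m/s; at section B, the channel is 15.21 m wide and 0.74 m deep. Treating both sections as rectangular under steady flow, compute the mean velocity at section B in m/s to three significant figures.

0.494 m/s

Q = A₁V₁ = (18.10×0.53) × 0.58 = 5.564 m³/s
A₂ = 15.21 × 0.74 = 11.26 m²
V₂ = Q/A₂ = 5.564/11.26 = 0.4943 m/s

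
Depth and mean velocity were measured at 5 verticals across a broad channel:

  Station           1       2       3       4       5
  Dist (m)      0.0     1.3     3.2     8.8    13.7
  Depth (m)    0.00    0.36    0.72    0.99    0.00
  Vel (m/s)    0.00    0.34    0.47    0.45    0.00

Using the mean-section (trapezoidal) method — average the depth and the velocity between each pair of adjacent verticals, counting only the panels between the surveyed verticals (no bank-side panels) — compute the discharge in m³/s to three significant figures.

3.20 m³/s

Panel 1-2: Δb = 1.3 m, d̄ = (0.00+0.36)/2 = 0.18, v̄ = (0.00+0.34)/2 = 0.17 → q = 1.3×0.18×0.17 = 0.03978 m³/s
Panel 2-3: Δb = 1.9 m, d̄ = (0.36+0.72)/2 = 0.54, v̄ = (0.34+0.47)/2 = 0.405 → q = 1.9×0.54×0.405 = 0.4155 m³/s
Panel 3-4: Δb = 5.6 m, d̄ = (0.72+0.99)/2 = 0.855, v̄ = (0.47+0.45)/2 = 0.46 → q = 5.6×0.855×0.46 = 2.202 m³/s
Panel 4-5: Δb = 4.9 m, d̄ = (0.99+0.00)/2 = 0.495, v̄ = (0.45+0.00)/2 = 0.225 → q = 4.9×0.495×0.225 = 0.5457 m³/s
Q = Σ q = 3.204 m³/s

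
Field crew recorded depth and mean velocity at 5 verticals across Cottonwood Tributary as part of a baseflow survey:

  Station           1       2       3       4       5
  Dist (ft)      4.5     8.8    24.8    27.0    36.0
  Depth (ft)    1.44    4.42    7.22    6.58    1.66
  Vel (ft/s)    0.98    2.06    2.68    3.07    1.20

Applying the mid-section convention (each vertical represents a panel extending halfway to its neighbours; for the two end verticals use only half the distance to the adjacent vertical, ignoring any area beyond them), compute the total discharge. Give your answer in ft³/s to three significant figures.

w_1 = (8.8 − 4.5)/2 = 2.15 ft; q_1 = 0.98 × 1.44 × 2.15 = 3.034 ft³/s
w_2 = (24.8 − 4.5)/2 = 10.15 ft; q_2 = 2.06 × 4.42 × 10.15 = 92.42 ft³/s
w_3 = (27.0 − 8.8)/2 = 9.1 ft; q_3 = 2.68 × 7.22 × 9.1 = 176.1 ft³/s
w_4 = (36.0 − 24.8)/2 = 5.6 ft; q_4 = 3.07 × 6.58 × 5.6 = 113.1 ft³/s
w_5 = (36.0 − 27.0)/2 = 4.5 ft; q_5 = 1.20 × 1.66 × 4.5 = 8.964 ft³/s
Q = Σ qᵢ = 393.6 ft³/s

394 ft³/s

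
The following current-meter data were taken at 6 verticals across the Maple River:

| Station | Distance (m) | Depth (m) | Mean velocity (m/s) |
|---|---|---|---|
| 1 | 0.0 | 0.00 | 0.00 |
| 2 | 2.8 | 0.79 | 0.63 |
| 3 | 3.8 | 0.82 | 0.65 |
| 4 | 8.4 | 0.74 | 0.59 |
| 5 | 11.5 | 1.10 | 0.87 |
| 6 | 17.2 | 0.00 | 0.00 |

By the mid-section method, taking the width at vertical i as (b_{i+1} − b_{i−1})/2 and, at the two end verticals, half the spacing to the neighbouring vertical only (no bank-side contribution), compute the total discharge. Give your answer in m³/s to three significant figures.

w_2 = (3.8 − 0.0)/2 = 1.9 m; q_2 = 0.63 × 0.79 × 1.9 = 0.9456 m³/s
w_3 = (8.4 − 2.8)/2 = 2.8 m; q_3 = 0.65 × 0.82 × 2.8 = 1.492 m³/s
w_4 = (11.5 − 3.8)/2 = 3.85 m; q_4 = 0.59 × 0.74 × 3.85 = 1.681 m³/s
w_5 = (17.2 − 8.4)/2 = 4.4 m; q_5 = 0.87 × 1.10 × 4.4 = 4.211 m³/s
Stations 1, 6 contribute zero (depth or velocity is 0).
Q = Σ qᵢ = 8.330 m³/s

8.33 m³/s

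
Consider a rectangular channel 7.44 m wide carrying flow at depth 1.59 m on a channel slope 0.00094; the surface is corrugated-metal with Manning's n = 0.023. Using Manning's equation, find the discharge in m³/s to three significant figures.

16.9 m³/s

A = b·y = 7.44 × 1.59 = 11.83 m²
P = b + 2y = 7.44 + 2×1.59 = 10.62 m
R = A/P = 11.83/10.62 = 1.114 m
Q = (1/n)·A·R^(2/3)·S^(1/2) = (1/0.023) × 11.83 × 1.114^(2/3) × 0.00094^(1/2) = 16.94 m³/s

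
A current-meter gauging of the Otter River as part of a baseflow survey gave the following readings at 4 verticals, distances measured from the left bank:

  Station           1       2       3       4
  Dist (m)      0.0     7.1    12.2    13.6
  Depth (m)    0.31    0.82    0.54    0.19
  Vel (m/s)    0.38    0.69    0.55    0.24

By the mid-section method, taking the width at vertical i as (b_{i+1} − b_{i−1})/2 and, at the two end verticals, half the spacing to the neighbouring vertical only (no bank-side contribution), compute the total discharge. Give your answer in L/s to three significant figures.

4870 L/s

w_1 = (7.1 − 0.0)/2 = 3.55 m; q_1 = 0.38 × 0.31 × 3.55 = 0.4182 m³/s
w_2 = (12.2 − 0.0)/2 = 6.1 m; q_2 = 0.69 × 0.82 × 6.1 = 3.451 m³/s
w_3 = (13.6 − 7.1)/2 = 3.25 m; q_3 = 0.55 × 0.54 × 3.25 = 0.9653 m³/s
w_4 = (13.6 − 12.2)/2 = 0.7 m; q_4 = 0.24 × 0.19 × 0.7 = 0.03192 m³/s
Q = Σ qᵢ = 4.867 m³/s
= 4.867 × 1000 = 4867 L/s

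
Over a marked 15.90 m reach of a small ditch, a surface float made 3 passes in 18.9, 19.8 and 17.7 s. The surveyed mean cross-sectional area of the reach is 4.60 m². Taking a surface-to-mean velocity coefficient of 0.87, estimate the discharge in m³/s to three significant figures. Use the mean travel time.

t̄ = (18.9 + 19.8 + 17.7) / 3 = 18.8 s
v_surface = L / t̄ = 15.90 / 18.8 = 0.8457 m/s
v_mean = 0.87 × 0.8457 = 0.7358 m/s
Q = A × v_mean = 4.60 × 0.7358 = 3.385 m³/s

3.38 m³/s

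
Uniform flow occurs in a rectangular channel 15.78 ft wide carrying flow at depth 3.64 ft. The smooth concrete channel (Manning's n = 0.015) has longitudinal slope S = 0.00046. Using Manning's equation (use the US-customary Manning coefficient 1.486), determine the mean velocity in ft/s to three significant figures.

A = b·y = 15.78 × 3.64 = 57.44 ft²
P = b + 2y = 15.78 + 2×3.64 = 23.06 ft
R = A/P = 57.44/23.06 = 2.491 ft
Q = (1.486/n)·A·R^(2/3)·S^(1/2) = (1.486/0.015) × 57.44 × 2.491^(2/3) × 0.00046^(1/2) = 224.3 ft³/s
V = Q/A = 224.3/57.44 = 3.904 ft/s

3.90 ft/s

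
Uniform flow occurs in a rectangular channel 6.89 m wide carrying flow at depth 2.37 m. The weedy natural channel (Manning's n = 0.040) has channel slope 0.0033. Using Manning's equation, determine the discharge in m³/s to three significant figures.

A = b·y = 6.89 × 2.37 = 16.33 m²
P = b + 2y = 6.89 + 2×2.37 = 11.63 m
R = A/P = 16.33/11.63 = 1.404 m
Q = (1/n)·A·R^(2/3)·S^(1/2) = (1/0.040) × 16.33 × 1.404^(2/3) × 0.0033^(1/2) = 29.41 m³/s

29.4 m³/s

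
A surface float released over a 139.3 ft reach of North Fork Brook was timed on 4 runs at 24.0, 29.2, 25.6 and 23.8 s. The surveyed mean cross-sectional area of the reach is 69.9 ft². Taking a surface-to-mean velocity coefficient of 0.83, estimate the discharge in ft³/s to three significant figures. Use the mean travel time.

315 ft³/s

t̄ = (24.0 + 29.2 + 25.6 + 23.8) / 4 = 25.65 s
v_surface = L / t̄ = 139.3 / 25.65 = 5.431 ft/s
v_mean = 0.83 × 5.431 = 4.508 ft/s
Q = A × v_mean = 69.9 × 4.508 = 315.1 ft³/s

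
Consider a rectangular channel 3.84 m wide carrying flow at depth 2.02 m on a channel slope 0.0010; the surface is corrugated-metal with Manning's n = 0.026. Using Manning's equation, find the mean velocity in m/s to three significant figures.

1.20 m/s

A = b·y = 3.84 × 2.02 = 7.757 m²
P = b + 2y = 3.84 + 2×2.02 = 7.880 m
R = A/P = 7.757/7.880 = 0.9844 m
Q = (1/n)·A·R^(2/3)·S^(1/2) = (1/0.026) × 7.757 × 0.9844^(2/3) × 0.0010^(1/2) = 9.336 m³/s
V = Q/A = 9.336/7.757 = 1.204 m/s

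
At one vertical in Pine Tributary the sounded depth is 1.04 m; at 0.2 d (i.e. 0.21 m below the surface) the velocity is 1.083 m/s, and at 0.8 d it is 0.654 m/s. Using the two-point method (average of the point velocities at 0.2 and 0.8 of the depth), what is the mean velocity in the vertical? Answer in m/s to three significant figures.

v̄ = (1.083 + 0.654) / 2 = 0.8685 m/s

0.869 m/s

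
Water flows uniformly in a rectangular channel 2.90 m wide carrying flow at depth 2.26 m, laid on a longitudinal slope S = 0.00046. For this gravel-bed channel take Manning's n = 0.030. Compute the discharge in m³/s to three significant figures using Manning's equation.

4.31 m³/s

A = b·y = 2.90 × 2.26 = 6.554 m²
P = b + 2y = 2.90 + 2×2.26 = 7.420 m
R = A/P = 6.554/7.420 = 0.8833 m
Q = (1/n)·A·R^(2/3)·S^(1/2) = (1/0.030) × 6.554 × 0.8833^(2/3) × 0.00046^(1/2) = 4.314 m³/s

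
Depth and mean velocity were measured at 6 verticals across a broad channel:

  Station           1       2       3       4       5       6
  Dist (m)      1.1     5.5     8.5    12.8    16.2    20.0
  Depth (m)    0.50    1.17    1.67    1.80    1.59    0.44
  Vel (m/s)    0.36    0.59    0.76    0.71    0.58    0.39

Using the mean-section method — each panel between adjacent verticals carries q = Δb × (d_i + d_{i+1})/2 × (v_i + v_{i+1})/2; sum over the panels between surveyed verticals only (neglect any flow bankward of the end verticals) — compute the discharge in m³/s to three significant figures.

15.7 m³/s

Panel 1-2: Δb = 4.4 m, d̄ = (0.50+1.17)/2 = 0.835, v̄ = (0.36+0.59)/2 = 0.475 → q = 4.4×0.835×0.475 = 1.745 m³/s
Panel 2-3: Δb = 3 m, d̄ = (1.17+1.67)/2 = 1.42, v̄ = (0.59+0.76)/2 = 0.675 → q = 3×1.42×0.675 = 2.876 m³/s
Panel 3-4: Δb = 4.3 m, d̄ = (1.67+1.80)/2 = 1.735, v̄ = (0.76+0.71)/2 = 0.735 → q = 4.3×1.735×0.735 = 5.483 m³/s
Panel 4-5: Δb = 3.4 m, d̄ = (1.80+1.59)/2 = 1.695, v̄ = (0.71+0.58)/2 = 0.645 → q = 3.4×1.695×0.645 = 3.717 m³/s
Panel 5-6: Δb = 3.8 m, d̄ = (1.59+0.44)/2 = 1.015, v̄ = (0.58+0.39)/2 = 0.485 → q = 3.8×1.015×0.485 = 1.871 m³/s
Q = Σ q = 15.69 m³/s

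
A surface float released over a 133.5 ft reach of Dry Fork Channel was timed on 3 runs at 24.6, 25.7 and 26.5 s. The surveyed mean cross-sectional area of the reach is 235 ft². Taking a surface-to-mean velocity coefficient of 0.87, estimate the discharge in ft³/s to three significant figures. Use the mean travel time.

1070 ft³/s

t̄ = (24.6 + 25.7 + 26.5) / 3 = 25.6 s
v_surface = L / t̄ = 133.5 / 25.6 = 5.215 ft/s
v_mean = 0.87 × 5.215 = 4.537 ft/s
Q = A × v_mean = 235 × 4.537 = 1066 ft³/s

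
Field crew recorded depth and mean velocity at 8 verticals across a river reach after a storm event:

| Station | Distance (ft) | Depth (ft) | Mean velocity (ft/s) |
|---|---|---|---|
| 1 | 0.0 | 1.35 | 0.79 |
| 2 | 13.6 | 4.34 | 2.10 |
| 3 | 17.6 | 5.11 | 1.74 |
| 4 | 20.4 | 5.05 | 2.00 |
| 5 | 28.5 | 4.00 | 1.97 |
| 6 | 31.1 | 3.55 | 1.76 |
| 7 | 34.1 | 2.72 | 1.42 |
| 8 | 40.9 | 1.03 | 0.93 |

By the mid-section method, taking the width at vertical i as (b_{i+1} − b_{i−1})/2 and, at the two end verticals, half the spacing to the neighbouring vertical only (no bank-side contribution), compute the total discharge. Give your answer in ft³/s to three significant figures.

255 ft³/s

w_1 = (13.6 − 0.0)/2 = 6.8 ft; q_1 = 0.79 × 1.35 × 6.8 = 7.252 ft³/s
w_2 = (17.6 − 0.0)/2 = 8.8 ft; q_2 = 2.10 × 4.34 × 8.8 = 80.20 ft³/s
w_3 = (20.4 − 13.6)/2 = 3.4 ft; q_3 = 1.74 × 5.11 × 3.4 = 30.23 ft³/s
w_4 = (28.5 − 17.6)/2 = 5.45 ft; q_4 = 2.00 × 5.05 × 5.45 = 55.05 ft³/s
w_5 = (31.1 − 20.4)/2 = 5.35 ft; q_5 = 1.97 × 4.00 × 5.35 = 42.16 ft³/s
w_6 = (34.1 − 28.5)/2 = 2.8 ft; q_6 = 1.76 × 3.55 × 2.8 = 17.49 ft³/s
w_7 = (40.9 − 31.1)/2 = 4.9 ft; q_7 = 1.42 × 2.72 × 4.9 = 18.93 ft³/s
w_8 = (40.9 − 34.1)/2 = 3.4 ft; q_8 = 0.93 × 1.03 × 3.4 = 3.257 ft³/s
Q = Σ qᵢ = 254.6 ft³/s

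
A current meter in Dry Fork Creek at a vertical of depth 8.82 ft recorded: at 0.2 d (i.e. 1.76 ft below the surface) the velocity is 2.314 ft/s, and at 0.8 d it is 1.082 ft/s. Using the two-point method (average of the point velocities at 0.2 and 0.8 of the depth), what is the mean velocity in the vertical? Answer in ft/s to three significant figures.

v̄ = (2.314 + 1.082) / 2 = 1.698 ft/s

1.70 ft/s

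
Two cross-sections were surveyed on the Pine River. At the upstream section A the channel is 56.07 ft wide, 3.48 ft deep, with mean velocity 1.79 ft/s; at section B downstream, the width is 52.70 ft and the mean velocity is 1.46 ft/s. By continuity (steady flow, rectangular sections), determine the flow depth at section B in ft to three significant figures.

4.54 ft

Q = A₁V₁ = (56.07×3.48) × 1.79 = 349.3 ft³/s
d₂ = Q/(b₂ V₂) = 349.3/(52.70×1.46) = 4.539 ft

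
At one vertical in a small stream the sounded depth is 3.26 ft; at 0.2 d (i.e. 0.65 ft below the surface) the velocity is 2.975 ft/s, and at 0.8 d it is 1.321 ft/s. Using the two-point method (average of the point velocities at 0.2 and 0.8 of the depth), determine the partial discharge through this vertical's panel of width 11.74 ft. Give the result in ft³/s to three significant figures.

82.2 ft³/s

v̄ = (2.975 + 1.321) / 2 = 2.148 ft/s
q = v̄ × d × w = 2.148 × 3.26 × 11.74 = 82.21 ft³/s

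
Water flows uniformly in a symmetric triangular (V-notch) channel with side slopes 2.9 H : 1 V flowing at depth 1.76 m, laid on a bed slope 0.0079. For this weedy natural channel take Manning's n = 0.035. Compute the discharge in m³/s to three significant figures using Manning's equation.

A = z·y² = 2.9×1.76² = 8.983 m²
P = 2y√(1+z²) = 2×1.76×√(1+2.9²) = 10.80 m
R = A/P = 8.983/10.80 = 0.8319 m
Q = (1/n)·A·R^(2/3)·S^(1/2) = (1/0.035) × 8.983 × 0.8319^(2/3) × 0.0079^(1/2) = 20.18 m³/s

20.2 m³/s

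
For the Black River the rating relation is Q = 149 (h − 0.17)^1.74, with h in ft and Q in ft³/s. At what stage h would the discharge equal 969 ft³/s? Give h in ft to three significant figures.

h − h₀ = (Q/C)^(1/b) = (969/149)^(1/1.74) = 2.933 ft
h = 0.17 + 2.933 = 3.103 ft

3.10 ft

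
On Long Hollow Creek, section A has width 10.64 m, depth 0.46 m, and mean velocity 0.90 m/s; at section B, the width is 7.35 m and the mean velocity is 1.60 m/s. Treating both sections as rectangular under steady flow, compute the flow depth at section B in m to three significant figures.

0.375 m

Q = A₁V₁ = (10.64×0.46) × 0.90 = 4.405 m³/s
d₂ = Q/(b₂ V₂) = 4.405/(7.35×1.60) = 0.3746 m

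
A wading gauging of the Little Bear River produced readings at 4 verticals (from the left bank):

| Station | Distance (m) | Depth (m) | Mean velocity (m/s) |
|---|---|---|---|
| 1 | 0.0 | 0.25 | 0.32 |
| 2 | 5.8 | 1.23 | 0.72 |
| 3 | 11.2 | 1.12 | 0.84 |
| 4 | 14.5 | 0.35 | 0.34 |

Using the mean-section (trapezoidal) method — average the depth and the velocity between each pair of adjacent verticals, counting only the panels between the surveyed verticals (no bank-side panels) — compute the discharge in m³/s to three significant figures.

Panel 1-2: Δb = 5.8 m, d̄ = (0.25+1.23)/2 = 0.74, v̄ = (0.32+0.72)/2 = 0.52 → q = 5.8×0.74×0.52 = 2.232 m³/s
Panel 2-3: Δb = 5.4 m, d̄ = (1.23+1.12)/2 = 1.175, v̄ = (0.72+0.84)/2 = 0.78 → q = 5.4×1.175×0.78 = 4.949 m³/s
Panel 3-4: Δb = 3.3 m, d̄ = (1.12+0.35)/2 = 0.735, v̄ = (0.84+0.34)/2 = 0.59 → q = 3.3×0.735×0.59 = 1.431 m³/s
Q = Σ q = 8.612 m³/s

8.61 m³/s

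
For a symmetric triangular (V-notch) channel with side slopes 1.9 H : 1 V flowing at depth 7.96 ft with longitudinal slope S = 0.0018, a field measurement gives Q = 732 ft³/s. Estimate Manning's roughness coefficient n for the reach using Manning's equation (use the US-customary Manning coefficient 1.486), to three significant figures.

A = z·y² = 1.9×7.96² = 120.4 ft²
P = 2y√(1+z²) = 2×7.96×√(1+1.9²) = 34.18 ft
R = A/P = 120.4/34.18 = 3.522 ft
n = (1.486/Q)·A·R^(2/3)·S^(1/2) = (1.486/732) × 120.4 × 2.315 × 0.04243 = 0.02400

0.0240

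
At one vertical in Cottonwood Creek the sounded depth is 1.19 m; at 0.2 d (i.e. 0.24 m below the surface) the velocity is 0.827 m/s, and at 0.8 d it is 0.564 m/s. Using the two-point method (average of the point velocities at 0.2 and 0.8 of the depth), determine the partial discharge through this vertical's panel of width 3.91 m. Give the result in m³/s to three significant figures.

v̄ = (0.827 + 0.564) / 2 = 0.6955 m/s
q = v̄ × d × w = 0.6955 × 1.19 × 3.91 = 3.236 m³/s

3.24 m³/s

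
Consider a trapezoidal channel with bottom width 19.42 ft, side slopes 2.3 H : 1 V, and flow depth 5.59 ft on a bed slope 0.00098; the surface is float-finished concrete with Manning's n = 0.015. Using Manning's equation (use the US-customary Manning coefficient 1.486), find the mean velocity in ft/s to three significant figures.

A = (b + z·y)·y = (19.42 + 2.3×5.59)×5.59 = 180.4 ft²
P = b + 2y√(1+z²) = 19.42 + 2×5.59×√(1+2.3²) = 47.46 ft
R = A/P = 180.4/47.46 = 3.802 ft
Q = (1.486/n)·A·R^(2/3)·S^(1/2) = (1.486/0.015) × 180.4 × 3.802^(2/3) × 0.00098^(1/2) = 1363 ft³/s
V = Q/A = 1363/180.4 = 7.554 ft/s

7.55 ft/s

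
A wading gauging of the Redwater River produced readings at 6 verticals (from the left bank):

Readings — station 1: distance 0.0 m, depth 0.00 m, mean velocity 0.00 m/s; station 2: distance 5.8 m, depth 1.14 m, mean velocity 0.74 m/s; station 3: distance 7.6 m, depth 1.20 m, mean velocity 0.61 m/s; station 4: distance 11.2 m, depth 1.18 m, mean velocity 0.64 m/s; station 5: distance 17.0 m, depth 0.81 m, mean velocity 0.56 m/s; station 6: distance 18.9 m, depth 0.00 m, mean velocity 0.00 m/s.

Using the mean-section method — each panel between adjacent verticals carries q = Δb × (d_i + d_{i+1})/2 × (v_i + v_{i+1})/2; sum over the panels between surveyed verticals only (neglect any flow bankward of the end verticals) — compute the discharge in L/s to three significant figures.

Panel 1-2: Δb = 5.8 m, d̄ = (0.00+1.14)/2 = 0.57, v̄ = (0.00+0.74)/2 = 0.37 → q = 5.8×0.57×0.37 = 1.223 m³/s
Panel 2-3: Δb = 1.8 m, d̄ = (1.14+1.20)/2 = 1.17, v̄ = (0.74+0.61)/2 = 0.675 → q = 1.8×1.17×0.675 = 1.422 m³/s
Panel 3-4: Δb = 3.6 m, d̄ = (1.20+1.18)/2 = 1.19, v̄ = (0.61+0.64)/2 = 0.625 → q = 3.6×1.19×0.625 = 2.678 m³/s
Panel 4-5: Δb = 5.8 m, d̄ = (1.18+0.81)/2 = 0.995, v̄ = (0.64+0.56)/2 = 0.6 → q = 5.8×0.995×0.6 = 3.463 m³/s
Panel 5-6: Δb = 1.9 m, d̄ = (0.81+0.00)/2 = 0.405, v̄ = (0.56+0.00)/2 = 0.28 → q = 1.9×0.405×0.28 = 0.2155 m³/s
Q = Σ q = 9.000 m³/s
= 9.000 × 1000 = 9000 L/s

9000 L/s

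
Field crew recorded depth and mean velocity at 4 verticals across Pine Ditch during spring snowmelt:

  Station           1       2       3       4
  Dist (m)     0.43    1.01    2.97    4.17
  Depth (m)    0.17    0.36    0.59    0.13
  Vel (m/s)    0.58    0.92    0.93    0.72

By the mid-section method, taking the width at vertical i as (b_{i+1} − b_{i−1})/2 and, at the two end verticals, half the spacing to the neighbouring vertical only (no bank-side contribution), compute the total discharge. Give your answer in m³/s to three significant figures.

w_1 = (1.01 − 0.43)/2 = 0.29 m; q_1 = 0.58 × 0.17 × 0.29 = 0.02859 m³/s
w_2 = (2.97 − 0.43)/2 = 1.27 m; q_2 = 0.92 × 0.36 × 1.27 = 0.4206 m³/s
w_3 = (4.17 − 1.01)/2 = 1.58 m; q_3 = 0.93 × 0.59 × 1.58 = 0.8669 m³/s
w_4 = (4.17 − 2.97)/2 = 0.6 m; q_4 = 0.72 × 0.13 × 0.6 = 0.05616 m³/s
Q = Σ qᵢ = 1.372 m³/s

1.37 m³/s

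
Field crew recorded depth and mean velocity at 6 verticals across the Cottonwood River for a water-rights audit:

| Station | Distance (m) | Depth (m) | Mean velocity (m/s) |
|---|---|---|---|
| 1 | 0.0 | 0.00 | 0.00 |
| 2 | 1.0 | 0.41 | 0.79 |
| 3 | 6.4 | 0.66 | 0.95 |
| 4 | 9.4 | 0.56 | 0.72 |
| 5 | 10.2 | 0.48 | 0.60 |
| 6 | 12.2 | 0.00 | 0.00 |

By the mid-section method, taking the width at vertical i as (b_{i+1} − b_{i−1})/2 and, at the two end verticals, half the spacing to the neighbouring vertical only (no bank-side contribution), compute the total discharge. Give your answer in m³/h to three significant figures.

17400 m³/h

w_2 = (6.4 − 0.0)/2 = 3.2 m; q_2 = 0.79 × 0.41 × 3.2 = 1.036 m³/s
w_3 = (9.4 − 1.0)/2 = 4.2 m; q_3 = 0.95 × 0.66 × 4.2 = 2.633 m³/s
w_4 = (10.2 − 6.4)/2 = 1.9 m; q_4 = 0.72 × 0.56 × 1.9 = 0.7661 m³/s
w_5 = (12.2 − 9.4)/2 = 1.4 m; q_5 = 0.60 × 0.48 × 1.4 = 0.4032 m³/s
Stations 1, 6 contribute zero (depth or velocity is 0).
Q = Σ qᵢ = 4.839 m³/s
= 4.839 × 3600 = 17420 m³/h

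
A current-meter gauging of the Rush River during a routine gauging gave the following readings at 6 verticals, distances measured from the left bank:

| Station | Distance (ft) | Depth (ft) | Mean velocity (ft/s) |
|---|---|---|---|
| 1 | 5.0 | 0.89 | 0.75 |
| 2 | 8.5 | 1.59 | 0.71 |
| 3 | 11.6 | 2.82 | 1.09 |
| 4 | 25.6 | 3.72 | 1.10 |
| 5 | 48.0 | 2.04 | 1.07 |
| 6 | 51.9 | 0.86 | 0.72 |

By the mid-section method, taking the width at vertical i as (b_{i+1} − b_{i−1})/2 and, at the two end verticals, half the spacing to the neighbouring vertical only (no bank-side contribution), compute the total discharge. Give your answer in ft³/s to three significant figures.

136 ft³/s

w_1 = (8.5 − 5.0)/2 = 1.75 ft; q_1 = 0.75 × 0.89 × 1.75 = 1.168 ft³/s
w_2 = (11.6 − 5.0)/2 = 3.3 ft; q_2 = 0.71 × 1.59 × 3.3 = 3.725 ft³/s
w_3 = (25.6 − 8.5)/2 = 8.55 ft; q_3 = 1.09 × 2.82 × 8.55 = 26.28 ft³/s
w_4 = (48.0 − 11.6)/2 = 18.2 ft; q_4 = 1.10 × 3.72 × 18.2 = 74.47 ft³/s
w_5 = (51.9 − 25.6)/2 = 13.15 ft; q_5 = 1.07 × 2.04 × 13.15 = 28.70 ft³/s
w_6 = (51.9 − 48.0)/2 = 1.95 ft; q_6 = 0.72 × 0.86 × 1.95 = 1.207 ft³/s
Q = Σ qᵢ = 135.6 ft³/s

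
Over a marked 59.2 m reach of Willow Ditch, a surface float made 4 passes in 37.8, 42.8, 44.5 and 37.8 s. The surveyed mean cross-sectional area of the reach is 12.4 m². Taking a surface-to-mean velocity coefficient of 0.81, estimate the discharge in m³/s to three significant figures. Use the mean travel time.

14.6 m³/s

t̄ = (37.8 + 42.8 + 44.5 + 37.8) / 4 = 40.725 s
v_surface = L / t̄ = 59.2 / 40.725 = 1.454 m/s
v_mean = 0.81 × 1.454 = 1.177 m/s
Q = A × v_mean = 12.4 × 1.177 = 14.60 m³/s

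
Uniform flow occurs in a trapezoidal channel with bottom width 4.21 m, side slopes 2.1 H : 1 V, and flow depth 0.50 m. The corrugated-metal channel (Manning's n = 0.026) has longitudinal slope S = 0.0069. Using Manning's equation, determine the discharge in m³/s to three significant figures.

A = (b + z·y)·y = (4.21 + 2.1×0.50)×0.50 = 2.630 m²
P = b + 2y√(1+z²) = 4.21 + 2×0.50×√(1+2.1²) = 6.536 m
R = A/P = 2.630/6.536 = 0.4024 m
Q = (1/n)·A·R^(2/3)·S^(1/2) = (1/0.026) × 2.630 × 0.4024^(2/3) × 0.0069^(1/2) = 4.580 m³/s

4.58 m³/s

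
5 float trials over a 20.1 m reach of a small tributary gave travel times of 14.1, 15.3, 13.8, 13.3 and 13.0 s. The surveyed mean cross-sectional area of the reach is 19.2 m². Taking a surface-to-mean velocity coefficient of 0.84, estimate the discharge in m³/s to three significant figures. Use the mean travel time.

23.3 m³/s

t̄ = (14.1 + 15.3 + 13.8 + 13.3 + 13.0) / 5 = 13.9 s
v_surface = L / t̄ = 20.1 / 13.9 = 1.446 m/s
v_mean = 0.84 × 1.446 = 1.215 m/s
Q = A × v_mean = 19.2 × 1.215 = 23.32 m³/s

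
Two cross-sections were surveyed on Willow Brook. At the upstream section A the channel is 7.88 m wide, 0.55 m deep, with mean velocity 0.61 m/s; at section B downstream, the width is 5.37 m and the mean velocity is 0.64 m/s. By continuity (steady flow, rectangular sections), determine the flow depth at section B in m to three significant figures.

0.769 m

Q = A₁V₁ = (7.88×0.55) × 0.61 = 2.644 m³/s
d₂ = Q/(b₂ V₂) = 2.644/(5.37×0.64) = 0.7692 m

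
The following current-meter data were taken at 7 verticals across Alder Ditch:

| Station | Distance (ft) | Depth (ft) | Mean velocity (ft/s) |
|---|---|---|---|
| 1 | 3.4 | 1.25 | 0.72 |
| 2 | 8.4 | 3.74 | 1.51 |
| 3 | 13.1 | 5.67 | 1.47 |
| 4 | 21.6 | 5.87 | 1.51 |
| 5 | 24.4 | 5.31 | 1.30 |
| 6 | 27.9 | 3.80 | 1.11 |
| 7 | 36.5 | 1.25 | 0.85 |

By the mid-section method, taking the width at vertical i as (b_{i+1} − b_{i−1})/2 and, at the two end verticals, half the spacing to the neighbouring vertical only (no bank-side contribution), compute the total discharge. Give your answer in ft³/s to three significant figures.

w_1 = (8.4 − 3.4)/2 = 2.5 ft; q_1 = 0.72 × 1.25 × 2.5 = 2.250 ft³/s
w_2 = (13.1 − 3.4)/2 = 4.85 ft; q_2 = 1.51 × 3.74 × 4.85 = 27.39 ft³/s
w_3 = (21.6 − 8.4)/2 = 6.6 ft; q_3 = 1.47 × 5.67 × 6.6 = 55.01 ft³/s
w_4 = (24.4 − 13.1)/2 = 5.65 ft; q_4 = 1.51 × 5.87 × 5.65 = 50.08 ft³/s
w_5 = (27.9 − 21.6)/2 = 3.15 ft; q_5 = 1.30 × 5.31 × 3.15 = 21.74 ft³/s
w_6 = (36.5 − 24.4)/2 = 6.05 ft; q_6 = 1.11 × 3.80 × 6.05 = 25.52 ft³/s
w_7 = (36.5 − 27.9)/2 = 4.3 ft; q_7 = 0.85 × 1.25 × 4.3 = 4.569 ft³/s
Q = Σ qᵢ = 186.6 ft³/s

187 ft³/s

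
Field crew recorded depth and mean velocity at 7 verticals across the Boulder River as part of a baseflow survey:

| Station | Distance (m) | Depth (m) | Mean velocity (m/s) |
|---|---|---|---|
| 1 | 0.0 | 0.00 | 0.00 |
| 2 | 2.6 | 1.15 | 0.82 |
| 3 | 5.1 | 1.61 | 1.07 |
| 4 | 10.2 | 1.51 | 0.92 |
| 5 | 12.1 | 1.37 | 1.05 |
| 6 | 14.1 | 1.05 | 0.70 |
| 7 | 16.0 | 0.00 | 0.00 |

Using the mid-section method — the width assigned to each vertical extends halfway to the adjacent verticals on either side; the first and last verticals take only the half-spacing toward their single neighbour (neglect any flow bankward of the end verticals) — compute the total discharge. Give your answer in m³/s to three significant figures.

18.1 m³/s

w_2 = (5.1 − 0.0)/2 = 2.55 m; q_2 = 0.82 × 1.15 × 2.55 = 2.405 m³/s
w_3 = (10.2 − 2.6)/2 = 3.8 m; q_3 = 1.07 × 1.61 × 3.8 = 6.546 m³/s
w_4 = (12.1 − 5.1)/2 = 3.5 m; q_4 = 0.92 × 1.51 × 3.5 = 4.862 m³/s
w_5 = (14.1 − 10.2)/2 = 1.95 m; q_5 = 1.05 × 1.37 × 1.95 = 2.805 m³/s
w_6 = (16.0 − 12.1)/2 = 1.95 m; q_6 = 0.70 × 1.05 × 1.95 = 1.433 m³/s
Stations 1, 7 contribute zero (depth or velocity is 0).
Q = Σ qᵢ = 18.05 m³/s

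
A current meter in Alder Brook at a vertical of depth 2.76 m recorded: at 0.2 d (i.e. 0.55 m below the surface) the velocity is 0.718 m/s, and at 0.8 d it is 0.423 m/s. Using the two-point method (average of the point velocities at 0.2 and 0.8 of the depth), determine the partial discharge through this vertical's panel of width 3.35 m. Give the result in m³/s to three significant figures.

5.27 m³/s

v̄ = (0.718 + 0.423) / 2 = 0.5705 m/s
q = v̄ × d × w = 0.5705 × 2.76 × 3.35 = 5.275 m³/s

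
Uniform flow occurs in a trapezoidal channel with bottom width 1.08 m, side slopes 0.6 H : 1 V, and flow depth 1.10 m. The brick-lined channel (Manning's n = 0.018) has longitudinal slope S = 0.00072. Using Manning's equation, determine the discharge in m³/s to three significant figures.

A = (b + z·y)·y = (1.08 + 0.6×1.10)×1.10 = 1.914 m²
P = b + 2y√(1+z²) = 1.08 + 2×1.10×√(1+0.6²) = 3.646 m
R = A/P = 1.914/3.646 = 0.5250 m
Q = (1/n)·A·R^(2/3)·S^(1/2) = (1/0.018) × 1.914 × 0.5250^(2/3) × 0.00072^(1/2) = 1.857 m³/s

1.86 m³/s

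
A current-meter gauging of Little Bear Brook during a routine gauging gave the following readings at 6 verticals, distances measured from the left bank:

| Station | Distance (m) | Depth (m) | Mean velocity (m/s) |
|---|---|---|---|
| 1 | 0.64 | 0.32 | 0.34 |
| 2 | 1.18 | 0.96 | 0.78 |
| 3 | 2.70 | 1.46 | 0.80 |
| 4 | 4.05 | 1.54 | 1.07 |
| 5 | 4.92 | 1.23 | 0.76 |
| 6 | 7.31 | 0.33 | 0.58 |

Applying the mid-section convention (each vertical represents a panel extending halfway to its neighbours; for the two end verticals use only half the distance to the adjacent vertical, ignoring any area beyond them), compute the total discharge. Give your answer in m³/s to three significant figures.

w_1 = (1.18 − 0.64)/2 = 0.27 m; q_1 = 0.34 × 0.32 × 0.27 = 0.02938 m³/s
w_2 = (2.70 − 0.64)/2 = 1.03 m; q_2 = 0.78 × 0.96 × 1.03 = 0.7713 m³/s
w_3 = (4.05 − 1.18)/2 = 1.435 m; q_3 = 0.80 × 1.46 × 1.435 = 1.676 m³/s
w_4 = (4.92 − 2.70)/2 = 1.11 m; q_4 = 1.07 × 1.54 × 1.11 = 1.829 m³/s
w_5 = (7.31 − 4.05)/2 = 1.63 m; q_5 = 0.76 × 1.23 × 1.63 = 1.524 m³/s
w_6 = (7.31 − 4.92)/2 = 1.195 m; q_6 = 0.58 × 0.33 × 1.195 = 0.2287 m³/s
Q = Σ qᵢ = 6.058 m³/s

6.06 m³/s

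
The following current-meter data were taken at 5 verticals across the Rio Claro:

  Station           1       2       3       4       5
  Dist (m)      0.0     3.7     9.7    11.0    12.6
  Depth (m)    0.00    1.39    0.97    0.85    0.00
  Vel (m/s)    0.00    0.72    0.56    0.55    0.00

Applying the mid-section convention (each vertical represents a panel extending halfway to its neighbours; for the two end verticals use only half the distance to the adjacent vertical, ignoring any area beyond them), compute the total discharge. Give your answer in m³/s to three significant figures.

w_2 = (9.7 − 0.0)/2 = 4.85 m; q_2 = 0.72 × 1.39 × 4.85 = 4.854 m³/s
w_3 = (11.0 − 3.7)/2 = 3.65 m; q_3 = 0.56 × 0.97 × 3.65 = 1.983 m³/s
w_4 = (12.6 − 9.7)/2 = 1.45 m; q_4 = 0.55 × 0.85 × 1.45 = 0.6779 m³/s
Stations 1, 5 contribute zero (depth or velocity is 0).
Q = Σ qᵢ = 7.514 m³/s

7.51 m³/s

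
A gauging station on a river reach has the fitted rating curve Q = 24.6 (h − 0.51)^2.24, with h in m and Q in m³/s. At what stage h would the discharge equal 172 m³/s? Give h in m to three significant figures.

h − h₀ = (Q/C)^(1/b) = (172/24.6)^(1/2.24) = 2.383 m
h = 0.51 + 2.383 = 2.893 m

2.89 m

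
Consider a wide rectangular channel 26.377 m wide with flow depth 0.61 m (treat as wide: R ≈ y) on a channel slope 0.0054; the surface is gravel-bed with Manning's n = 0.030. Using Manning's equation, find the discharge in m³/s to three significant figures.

28.3 m³/s

A = b·y = 26.377 × 0.61 = 16.09 m²
Wide channel: R ≈ y = 0.61 m
Q = (1/n)·A·R^(2/3)·S^(1/2) = (1/0.030) × 16.09 × 0.6100^(2/3) × 0.0054^(1/2) = 28.35 m³/s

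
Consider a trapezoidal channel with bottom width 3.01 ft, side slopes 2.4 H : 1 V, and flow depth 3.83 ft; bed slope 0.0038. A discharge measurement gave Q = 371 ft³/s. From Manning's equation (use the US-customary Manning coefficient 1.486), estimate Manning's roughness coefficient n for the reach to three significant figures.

0.0186

A = (b + z·y)·y = (3.01 + 2.4×3.83)×3.83 = 46.73 ft²
P = b + 2y√(1+z²) = 3.01 + 2×3.83×√(1+2.4²) = 22.93 ft
R = A/P = 46.73/22.93 = 2.038 ft
n = (1.486/Q)·A·R^(2/3)·S^(1/2) = (1.486/371) × 46.73 × 1.608 × 0.06164 = 0.01855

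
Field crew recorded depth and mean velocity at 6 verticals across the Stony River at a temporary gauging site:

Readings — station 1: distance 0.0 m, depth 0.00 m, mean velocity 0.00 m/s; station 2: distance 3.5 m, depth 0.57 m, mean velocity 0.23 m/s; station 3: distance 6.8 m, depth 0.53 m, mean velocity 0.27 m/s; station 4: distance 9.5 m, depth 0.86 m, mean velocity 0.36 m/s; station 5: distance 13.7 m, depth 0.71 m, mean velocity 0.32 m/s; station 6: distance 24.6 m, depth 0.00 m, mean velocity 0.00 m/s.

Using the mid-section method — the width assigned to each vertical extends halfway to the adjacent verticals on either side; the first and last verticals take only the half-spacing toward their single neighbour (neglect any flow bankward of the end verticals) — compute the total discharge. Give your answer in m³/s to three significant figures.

w_2 = (6.8 − 0.0)/2 = 3.4 m; q_2 = 0.23 × 0.57 × 3.4 = 0.4457 m³/s
w_3 = (9.5 − 3.5)/2 = 3 m; q_3 = 0.27 × 0.53 × 3 = 0.4293 m³/s
w_4 = (13.7 − 6.8)/2 = 3.45 m; q_4 = 0.36 × 0.86 × 3.45 = 1.068 m³/s
w_5 = (24.6 − 9.5)/2 = 7.55 m; q_5 = 0.32 × 0.71 × 7.55 = 1.715 m³/s
Stations 1, 6 contribute zero (depth or velocity is 0).
Q = Σ qᵢ = 3.659 m³/s

3.66 m³/s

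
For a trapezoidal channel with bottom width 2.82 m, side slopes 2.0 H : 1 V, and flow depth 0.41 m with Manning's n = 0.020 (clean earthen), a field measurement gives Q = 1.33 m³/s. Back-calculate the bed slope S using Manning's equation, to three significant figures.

A = (b + z·y)·y = (2.82 + 2.0×0.41)×0.41 = 1.492 m²
P = b + 2y√(1+z²) = 2.82 + 2×0.41×√(1+2.0²) = 4.654 m
R = A/P = 1.492/4.654 = 0.3207 m
S = (Q·n / (1·A·R^(2/3)))² = (1.33×0.020 / (1×1.492×0.4685))² = 0.001447

0.00145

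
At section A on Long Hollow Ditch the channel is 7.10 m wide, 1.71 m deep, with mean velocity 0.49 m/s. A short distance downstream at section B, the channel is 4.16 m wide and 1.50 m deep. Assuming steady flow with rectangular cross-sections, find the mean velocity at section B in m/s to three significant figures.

Q = A₁V₁ = (7.10×1.71) × 0.49 = 5.949 m³/s
A₂ = 4.16 × 1.50 = 6.240 m²
V₂ = Q/A₂ = 5.949/6.240 = 0.9534 m/s

0.953 m/s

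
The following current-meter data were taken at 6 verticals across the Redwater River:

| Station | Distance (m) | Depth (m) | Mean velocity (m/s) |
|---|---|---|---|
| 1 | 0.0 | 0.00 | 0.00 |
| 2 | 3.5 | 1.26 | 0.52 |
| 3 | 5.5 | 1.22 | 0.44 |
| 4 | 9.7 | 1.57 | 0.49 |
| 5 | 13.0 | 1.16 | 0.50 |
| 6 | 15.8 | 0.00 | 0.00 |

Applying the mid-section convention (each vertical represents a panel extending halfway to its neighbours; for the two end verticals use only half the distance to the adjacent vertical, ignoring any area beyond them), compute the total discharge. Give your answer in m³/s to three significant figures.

8.12 m³/s

w_2 = (5.5 − 0.0)/2 = 2.75 m; q_2 = 0.52 × 1.26 × 2.75 = 1.802 m³/s
w_3 = (9.7 − 3.5)/2 = 3.1 m; q_3 = 0.44 × 1.22 × 3.1 = 1.664 m³/s
w_4 = (13.0 − 5.5)/2 = 3.75 m; q_4 = 0.49 × 1.57 × 3.75 = 2.885 m³/s
w_5 = (15.8 − 9.7)/2 = 3.05 m; q_5 = 0.50 × 1.16 × 3.05 = 1.769 m³/s
Stations 1, 6 contribute zero (depth or velocity is 0).
Q = Σ qᵢ = 8.120 m³/s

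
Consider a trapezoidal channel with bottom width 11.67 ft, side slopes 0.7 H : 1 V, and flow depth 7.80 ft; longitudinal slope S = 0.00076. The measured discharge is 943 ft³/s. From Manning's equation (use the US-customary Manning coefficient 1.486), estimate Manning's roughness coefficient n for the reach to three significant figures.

0.0155

A = (b + z·y)·y = (11.67 + 0.7×7.80)×7.80 = 133.6 ft²
P = b + 2y√(1+z²) = 11.67 + 2×7.80×√(1+0.7²) = 30.71 ft
R = A/P = 133.6/30.71 = 4.351 ft
n = (1.486/Q)·A·R^(2/3)·S^(1/2) = (1.486/943) × 133.6 × 2.665 × 0.02757 = 0.01547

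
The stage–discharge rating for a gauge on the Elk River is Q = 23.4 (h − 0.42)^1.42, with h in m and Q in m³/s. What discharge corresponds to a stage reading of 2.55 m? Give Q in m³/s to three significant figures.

68.5 m³/s

Q = 23.4 × (2.55 − 0.42)^1.42 = 23.4 × 2.13^1.42 = 68.47 m³/s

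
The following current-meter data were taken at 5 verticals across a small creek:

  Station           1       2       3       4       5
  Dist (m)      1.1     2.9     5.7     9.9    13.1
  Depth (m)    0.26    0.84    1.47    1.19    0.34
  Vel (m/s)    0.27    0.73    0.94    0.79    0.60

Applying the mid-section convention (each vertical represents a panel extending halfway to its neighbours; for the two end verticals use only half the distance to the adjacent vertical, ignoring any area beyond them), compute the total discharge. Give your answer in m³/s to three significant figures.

10.1 m³/s

w_1 = (2.9 − 1.1)/2 = 0.9 m; q_1 = 0.27 × 0.26 × 0.9 = 0.06318 m³/s
w_2 = (5.7 − 1.1)/2 = 2.3 m; q_2 = 0.73 × 0.84 × 2.3 = 1.410 m³/s
w_3 = (9.9 − 2.9)/2 = 3.5 m; q_3 = 0.94 × 1.47 × 3.5 = 4.836 m³/s
w_4 = (13.1 − 5.7)/2 = 3.7 m; q_4 = 0.79 × 1.19 × 3.7 = 3.478 m³/s
w_5 = (13.1 − 9.9)/2 = 1.6 m; q_5 = 0.60 × 0.34 × 1.6 = 0.3264 m³/s
Q = Σ qᵢ = 10.11 m³/s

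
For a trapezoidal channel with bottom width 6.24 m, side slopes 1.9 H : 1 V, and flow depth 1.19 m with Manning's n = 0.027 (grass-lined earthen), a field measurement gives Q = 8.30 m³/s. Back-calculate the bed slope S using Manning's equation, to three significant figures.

A = (b + z·y)·y = (6.24 + 1.9×1.19)×1.19 = 10.12 m²
P = b + 2y√(1+z²) = 6.24 + 2×1.19×√(1+1.9²) = 11.35 m
R = A/P = 10.12/11.35 = 0.8913 m
S = (Q·n / (1·A·R^(2/3)))² = (8.30×0.027 / (1×10.12×0.9261))² = 0.0005721

0.000572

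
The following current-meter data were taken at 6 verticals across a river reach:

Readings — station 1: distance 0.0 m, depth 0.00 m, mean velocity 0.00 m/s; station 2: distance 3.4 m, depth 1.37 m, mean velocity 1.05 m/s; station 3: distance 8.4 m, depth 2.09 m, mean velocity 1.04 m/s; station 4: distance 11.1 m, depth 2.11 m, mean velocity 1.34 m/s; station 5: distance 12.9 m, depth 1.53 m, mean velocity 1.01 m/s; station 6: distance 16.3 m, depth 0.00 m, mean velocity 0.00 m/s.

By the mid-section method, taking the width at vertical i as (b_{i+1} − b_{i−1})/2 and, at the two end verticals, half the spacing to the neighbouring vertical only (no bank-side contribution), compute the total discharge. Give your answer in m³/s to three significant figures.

w_2 = (8.4 − 0.0)/2 = 4.2 m; q_2 = 1.05 × 1.37 × 4.2 = 6.042 m³/s
w_3 = (11.1 − 3.4)/2 = 3.85 m; q_3 = 1.04 × 2.09 × 3.85 = 8.368 m³/s
w_4 = (12.9 − 8.4)/2 = 2.25 m; q_4 = 1.34 × 2.11 × 2.25 = 6.362 m³/s
w_5 = (16.3 − 11.1)/2 = 2.6 m; q_5 = 1.01 × 1.53 × 2.6 = 4.018 m³/s
Stations 1, 6 contribute zero (depth or velocity is 0).
Q = Σ qᵢ = 24.79 m³/s

24.8 m³/s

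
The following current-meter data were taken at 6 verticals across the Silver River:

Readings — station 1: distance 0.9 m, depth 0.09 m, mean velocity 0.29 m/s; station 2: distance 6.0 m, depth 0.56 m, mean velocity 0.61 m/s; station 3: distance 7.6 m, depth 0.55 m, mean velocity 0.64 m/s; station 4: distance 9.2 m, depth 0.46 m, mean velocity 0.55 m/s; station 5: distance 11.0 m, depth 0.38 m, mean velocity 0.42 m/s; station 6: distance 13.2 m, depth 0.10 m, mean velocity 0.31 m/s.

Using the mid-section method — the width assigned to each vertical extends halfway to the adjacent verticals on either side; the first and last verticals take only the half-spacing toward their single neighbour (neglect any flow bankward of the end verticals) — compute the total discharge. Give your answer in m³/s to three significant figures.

2.56 m³/s

w_1 = (6.0 − 0.9)/2 = 2.55 m; q_1 = 0.29 × 0.09 × 2.55 = 0.06656 m³/s
w_2 = (7.6 − 0.9)/2 = 3.35 m; q_2 = 0.61 × 0.56 × 3.35 = 1.144 m³/s
w_3 = (9.2 − 6.0)/2 = 1.6 m; q_3 = 0.64 × 0.55 × 1.6 = 0.5632 m³/s
w_4 = (11.0 − 7.6)/2 = 1.7 m; q_4 = 0.55 × 0.46 × 1.7 = 0.4301 m³/s
w_5 = (13.2 − 9.2)/2 = 2 m; q_5 = 0.42 × 0.38 × 2 = 0.3192 m³/s
w_6 = (13.2 − 11.0)/2 = 1.1 m; q_6 = 0.31 × 0.10 × 1.1 = 0.03410 m³/s
Q = Σ qᵢ = 2.558 m³/s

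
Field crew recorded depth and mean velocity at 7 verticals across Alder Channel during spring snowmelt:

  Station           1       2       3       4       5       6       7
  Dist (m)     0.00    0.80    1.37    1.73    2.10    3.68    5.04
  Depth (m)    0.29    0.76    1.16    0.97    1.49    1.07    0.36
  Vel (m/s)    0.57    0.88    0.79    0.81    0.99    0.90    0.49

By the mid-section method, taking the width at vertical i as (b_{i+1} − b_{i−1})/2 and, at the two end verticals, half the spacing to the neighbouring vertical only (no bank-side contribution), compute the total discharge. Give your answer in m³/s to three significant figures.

4.21 m³/s

w_1 = (0.80 − 0.00)/2 = 0.4 m; q_1 = 0.57 × 0.29 × 0.4 = 0.06612 m³/s
w_2 = (1.37 − 0.00)/2 = 0.685 m; q_2 = 0.88 × 0.76 × 0.685 = 0.4581 m³/s
w_3 = (1.73 − 0.80)/2 = 0.465 m; q_3 = 0.79 × 1.16 × 0.465 = 0.4261 m³/s
w_4 = (2.10 − 1.37)/2 = 0.365 m; q_4 = 0.81 × 0.97 × 0.365 = 0.2868 m³/s
w_5 = (3.68 − 1.73)/2 = 0.975 m; q_5 = 0.99 × 1.49 × 0.975 = 1.438 m³/s
w_6 = (5.04 − 2.10)/2 = 1.47 m; q_6 = 0.90 × 1.07 × 1.47 = 1.416 m³/s
w_7 = (5.04 − 3.68)/2 = 0.68 m; q_7 = 0.49 × 0.36 × 0.68 = 0.1200 m³/s
Q = Σ qᵢ = 4.211 m³/s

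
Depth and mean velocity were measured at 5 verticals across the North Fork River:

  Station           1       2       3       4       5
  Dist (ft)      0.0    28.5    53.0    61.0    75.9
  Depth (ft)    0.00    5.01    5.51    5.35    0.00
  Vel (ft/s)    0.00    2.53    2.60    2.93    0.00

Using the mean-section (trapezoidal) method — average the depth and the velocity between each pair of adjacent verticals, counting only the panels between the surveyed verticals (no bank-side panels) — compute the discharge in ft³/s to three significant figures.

599 ft³/s

Panel 1-2: Δb = 28.5 ft, d̄ = (0.00+5.01)/2 = 2.505, v̄ = (0.00+2.53)/2 = 1.265 → q = 28.5×2.505×1.265 = 90.31 ft³/s
Panel 2-3: Δb = 24.5 ft, d̄ = (5.01+5.51)/2 = 5.26, v̄ = (2.53+2.60)/2 = 2.565 → q = 24.5×5.26×2.565 = 330.6 ft³/s
Panel 3-4: Δb = 8 ft, d̄ = (5.51+5.35)/2 = 5.43, v̄ = (2.60+2.93)/2 = 2.765 → q = 8×5.43×2.765 = 120.1 ft³/s
Panel 4-5: Δb = 14.9 ft, d̄ = (5.35+0.00)/2 = 2.675, v̄ = (2.93+0.00)/2 = 1.465 → q = 14.9×2.675×1.465 = 58.39 ft³/s
Q = Σ q = 599.4 ft³/s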